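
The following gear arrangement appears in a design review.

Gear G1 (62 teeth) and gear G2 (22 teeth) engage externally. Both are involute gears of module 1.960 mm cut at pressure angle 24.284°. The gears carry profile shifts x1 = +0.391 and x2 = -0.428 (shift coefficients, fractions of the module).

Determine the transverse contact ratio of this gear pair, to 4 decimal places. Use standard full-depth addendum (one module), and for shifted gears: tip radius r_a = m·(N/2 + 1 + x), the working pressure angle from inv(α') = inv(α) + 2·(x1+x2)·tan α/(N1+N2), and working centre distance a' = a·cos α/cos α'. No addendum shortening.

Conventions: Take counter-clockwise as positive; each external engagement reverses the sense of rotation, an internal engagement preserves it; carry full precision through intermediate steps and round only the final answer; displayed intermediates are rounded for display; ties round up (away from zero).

class = single-mesh tooth geometry [involute pair 62T × 22T, m = 1.960]
base radii: r_b1 = 55.383843, r_b2 = 19.652331
tip radii: r_a1 = 63.486360, r_a2 = 22.681120
inv(α') = inv(24.284°) + 2·(+0.391-0.428)·tan α/(62+22) = 0.02694795  ⇒  α' = 24.17154°
a' = a·cos α / cos α' = 82.3200·cos 24.284°/cos 24.17154° = 82.247322
action lengths: √(r_a1²−r_b1²) = 31.034623, √(r_a2²−r_b2²) = 11.323386
base pitch p_b = π·m·cos α = 5.612693
CR = (31.034623 + 11.323386 − 82.247322·sin 24.17154°)/5.612693 = 1.546531
contact ratio ≈ 1.5465

1.5465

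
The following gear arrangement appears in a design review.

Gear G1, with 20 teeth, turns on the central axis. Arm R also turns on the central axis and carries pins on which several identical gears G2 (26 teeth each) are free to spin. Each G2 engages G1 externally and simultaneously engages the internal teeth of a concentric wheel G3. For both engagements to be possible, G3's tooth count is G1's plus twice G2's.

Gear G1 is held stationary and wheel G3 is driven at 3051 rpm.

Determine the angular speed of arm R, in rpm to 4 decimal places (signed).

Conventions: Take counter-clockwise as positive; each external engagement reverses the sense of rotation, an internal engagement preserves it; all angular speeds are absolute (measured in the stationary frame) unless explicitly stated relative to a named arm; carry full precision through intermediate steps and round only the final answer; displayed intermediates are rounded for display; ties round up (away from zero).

recognized (axles ride arm R): planetary set, 20/26/72 teeth
normalise by the input: solve with ω_ring = 1, then scale by 3051 rpm
ring teeth: 20 + 2·26 = 72
20(ω_sun−ω_arm) = −72(ω_ring−ω_arm),  ω_sun = 0, ω_ring = 1
20(0−ω_arm) = −72(1−ω_arm)  ⇒  92·ω_arm = 72  ⇒  ω_arm = 18/23
scale: ω_arm = 18/23 × 3051 rpm = +2387.7391 rpm

+2387.7391 rpm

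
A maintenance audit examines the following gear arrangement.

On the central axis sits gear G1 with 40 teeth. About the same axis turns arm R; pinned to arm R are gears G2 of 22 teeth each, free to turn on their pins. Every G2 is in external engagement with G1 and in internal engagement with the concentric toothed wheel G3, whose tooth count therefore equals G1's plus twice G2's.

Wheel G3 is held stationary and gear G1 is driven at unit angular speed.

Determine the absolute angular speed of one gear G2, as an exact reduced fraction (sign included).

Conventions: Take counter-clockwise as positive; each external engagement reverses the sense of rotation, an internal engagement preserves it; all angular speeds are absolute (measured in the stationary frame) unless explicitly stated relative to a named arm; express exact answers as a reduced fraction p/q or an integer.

-10/11

planetary set (40T centre, 22T on arm, 84T internal) — Willis relation
ring teeth: 40 + 2·22 = 84
40(ω_sun−ω_arm) = −84(ω_ring−ω_arm),  ω_ring = 0, ω_sun = 1
40(1−ω_arm) = −84(0−ω_arm)  ⇒  124·ω_arm = 40  ⇒  ω_arm = 10/31
sun–planet mesh: 40·(1−10/31) = −22·(ω_p−ω_arm)  ⇒  ω_p−ω_arm = -420/341
ω_p = 10/31 − 420/341 = -10/11
exact speed ratio = -10/11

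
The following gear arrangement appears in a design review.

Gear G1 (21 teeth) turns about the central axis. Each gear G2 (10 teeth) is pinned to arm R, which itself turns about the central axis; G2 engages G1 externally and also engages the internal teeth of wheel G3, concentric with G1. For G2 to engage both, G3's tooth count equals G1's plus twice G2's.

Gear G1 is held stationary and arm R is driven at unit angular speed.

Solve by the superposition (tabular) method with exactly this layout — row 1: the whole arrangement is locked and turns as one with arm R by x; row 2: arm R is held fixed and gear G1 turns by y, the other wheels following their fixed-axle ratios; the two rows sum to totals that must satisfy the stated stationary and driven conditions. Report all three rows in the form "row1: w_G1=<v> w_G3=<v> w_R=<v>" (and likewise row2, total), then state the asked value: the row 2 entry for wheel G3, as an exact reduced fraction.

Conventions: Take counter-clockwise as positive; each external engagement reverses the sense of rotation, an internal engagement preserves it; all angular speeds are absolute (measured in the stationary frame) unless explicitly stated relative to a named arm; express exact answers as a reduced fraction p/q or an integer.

row1: w_G1=1 w_G3=1 w_R=1
row2: w_G1=-1 w_G3=21/41 w_R=0
total: w_G1=0 w_G3=62/41 w_R=1
asked value: 21/41

recognized (axles ride arm R): planetary set, 21/10/41 teeth
row 1 (train locked, turned with arm): all members turn x
superposition row 2 [arm held]: sun y, ring −(21/41)·y, arm 0
boundary: total ω_sun = x + y = 0 and total ω_arm = x = 1  ⇒  y = -1, x = 1
row 2 ring = −(21/41)·(-1) = 21/41
totals (row 1 + row 2): sun 1 + (-1) = 0, ring 1 + 21/41 = 62/41, arm 1 + 0 = 1
asked cell (row2, ring) = 21/41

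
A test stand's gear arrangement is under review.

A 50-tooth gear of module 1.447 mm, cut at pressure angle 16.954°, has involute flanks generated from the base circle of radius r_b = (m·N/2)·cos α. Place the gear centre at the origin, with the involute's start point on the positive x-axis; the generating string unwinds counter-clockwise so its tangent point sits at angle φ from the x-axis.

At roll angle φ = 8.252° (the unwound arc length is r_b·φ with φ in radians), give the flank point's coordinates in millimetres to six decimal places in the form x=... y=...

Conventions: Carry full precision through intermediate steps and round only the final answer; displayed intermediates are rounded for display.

topology: single-mesh involute geometry — m = 1.447, N = 50
pitch radius r_p = m·N/2 = 1.447·50/2 = 36.175000
base radius r_b = r_p·cos α = 36.175000·cos 16.954° = 34.602805
roll angle φ = 8.252° = 0.14402457 rad
x = r_b·(cos φ + φ·sin φ) = 34.959830
y = r_b·(sin φ − φ·cos φ) = 0.034387

x=34.959830 y=0.034387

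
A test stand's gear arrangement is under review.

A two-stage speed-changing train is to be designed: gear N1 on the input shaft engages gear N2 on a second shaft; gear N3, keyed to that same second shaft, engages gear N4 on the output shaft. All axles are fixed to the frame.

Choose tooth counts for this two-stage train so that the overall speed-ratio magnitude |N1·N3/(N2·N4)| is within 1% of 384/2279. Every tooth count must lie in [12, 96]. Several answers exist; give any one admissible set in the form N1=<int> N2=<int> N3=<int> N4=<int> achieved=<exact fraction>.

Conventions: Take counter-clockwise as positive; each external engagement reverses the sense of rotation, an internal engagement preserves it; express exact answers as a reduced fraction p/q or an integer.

N1=12 N2=43 N3=32 N4=53 achieved=384/2279

design class (target 384/2279): fixed-axis compound train
target = 384/2279 in lowest terms: an exact hit needs N1·N3 = k·384 and N2·N4 = k·2279 for one integer k, every count in [12, 96]; additionally prefer no 1:1 stage (N1 ≠ N2, N3 ≠ N4)
k = 1: N1·N3 = 384 = 12·32, N2·N4 = 2279 = 43·53
achieved = 12·32/(43·53) = 384/2279; |achieved − target| = 0 ≤ 96/56975 ✓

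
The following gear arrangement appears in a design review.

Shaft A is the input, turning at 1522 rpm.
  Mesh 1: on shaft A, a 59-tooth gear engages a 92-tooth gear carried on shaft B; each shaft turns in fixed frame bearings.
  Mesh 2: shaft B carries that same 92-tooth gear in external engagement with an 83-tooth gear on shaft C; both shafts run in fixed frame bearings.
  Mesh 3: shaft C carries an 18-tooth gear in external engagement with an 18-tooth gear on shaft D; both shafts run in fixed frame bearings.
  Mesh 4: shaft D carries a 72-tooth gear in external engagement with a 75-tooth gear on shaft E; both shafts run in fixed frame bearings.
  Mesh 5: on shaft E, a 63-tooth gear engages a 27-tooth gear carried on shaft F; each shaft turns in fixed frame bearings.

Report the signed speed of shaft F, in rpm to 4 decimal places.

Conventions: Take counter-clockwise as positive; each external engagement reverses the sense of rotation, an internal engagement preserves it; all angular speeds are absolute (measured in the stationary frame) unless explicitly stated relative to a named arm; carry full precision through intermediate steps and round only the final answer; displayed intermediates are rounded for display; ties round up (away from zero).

5-mesh fixed-axis compound train (all bearings frame-fixed)
mesh 1 [59T→92T]: ω = 1522.0000×59/92 = 976.0652 rpm, sense flips to −
mesh 2 [92T→83T]: ω = 976.0652×92/83 = 1081.9036 rpm, sense flips to +
mesh 3 [18T→18T]: ω = 1081.9036×18/18 = 1081.9036 rpm, sense flips to −
mesh 4 [72T→75T]: ω = 1081.9036×72/75 = 1038.6275 rpm, sense flips to +
mesh 5 [63T→27T]: ω = 1038.6275×63/27 = 2423.4641 rpm, sense flips to −
signed output speed = -2423.4641 rpm

-2423.4641 rpm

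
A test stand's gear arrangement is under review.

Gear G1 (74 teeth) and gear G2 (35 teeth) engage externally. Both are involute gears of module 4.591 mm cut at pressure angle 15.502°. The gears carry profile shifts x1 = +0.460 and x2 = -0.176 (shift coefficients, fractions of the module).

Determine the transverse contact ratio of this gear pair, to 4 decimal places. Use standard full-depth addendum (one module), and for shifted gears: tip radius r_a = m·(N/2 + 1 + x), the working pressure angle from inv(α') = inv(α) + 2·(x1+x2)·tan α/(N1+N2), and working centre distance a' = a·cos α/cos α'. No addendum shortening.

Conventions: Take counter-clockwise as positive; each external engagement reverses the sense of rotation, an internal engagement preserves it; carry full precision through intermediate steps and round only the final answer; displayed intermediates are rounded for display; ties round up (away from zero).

topology: single-mesh involute geometry — m = 4.591, 74T/35T pair
base radii: r_b1 = 163.687430, r_b2 = 77.419730
tip radii: r_a1 = 176.569860, r_a2 = 84.125484
inv(α') = inv(15.502°) + 2·(+0.460-0.176)·tan α/(74+35) = 0.00824653  ⇒  α' = 16.50807°
a' = a·cos α / cos α' = 250.2095·cos 15.502°/cos 16.50807° = 251.472943
action lengths: √(r_a1²−r_b1²) = 66.206804, √(r_a2²−r_b2²) = 32.913256
base pitch p_b = π·m·cos α = 13.898357
CR = (66.206804 + 32.913256 − 251.472943·sin 16.50807°)/13.898357 = 1.990446
contact ratio ≈ 1.9904

1.9904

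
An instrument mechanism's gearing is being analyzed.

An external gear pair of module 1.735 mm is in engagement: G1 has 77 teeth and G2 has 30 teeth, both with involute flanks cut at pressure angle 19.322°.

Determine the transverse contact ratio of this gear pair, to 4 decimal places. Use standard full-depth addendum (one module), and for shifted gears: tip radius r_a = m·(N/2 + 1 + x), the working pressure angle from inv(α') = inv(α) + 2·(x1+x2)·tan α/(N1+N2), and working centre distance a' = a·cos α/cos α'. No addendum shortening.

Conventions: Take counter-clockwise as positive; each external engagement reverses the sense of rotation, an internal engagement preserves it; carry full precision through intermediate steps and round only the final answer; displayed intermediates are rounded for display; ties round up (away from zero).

recognized (one external pair, fixed centres): single-mesh tooth geometry, m = 1.735, N1 = 77, N2 = 30
base radii: r_b1 = 63.035062, r_b2 = 24.559115
tip radii: r_a1 = 68.532500, r_a2 = 27.760000
no profile shift: α' = α, a' = a
action lengths: √(r_a1²−r_b1²) = 26.893949, √(r_a2²−r_b2²) = 12.940922
base pitch p_b = π·m·cos α = 5.143649
CR = (26.893949 + 12.940922 − 92.822500·sin 19.32200°)/5.143649 = 1.773461
contact ratio ≈ 1.7735

1.7735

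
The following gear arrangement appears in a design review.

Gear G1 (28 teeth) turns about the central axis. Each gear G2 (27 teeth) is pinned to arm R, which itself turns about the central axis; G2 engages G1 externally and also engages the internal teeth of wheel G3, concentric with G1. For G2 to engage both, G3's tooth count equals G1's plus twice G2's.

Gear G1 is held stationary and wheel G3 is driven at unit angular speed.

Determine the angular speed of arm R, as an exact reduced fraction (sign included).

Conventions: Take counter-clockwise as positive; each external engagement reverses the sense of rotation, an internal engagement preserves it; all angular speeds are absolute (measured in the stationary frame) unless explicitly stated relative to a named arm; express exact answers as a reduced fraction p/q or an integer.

41/55

class = planetary set [G3 = 28+2·27 = 82; Willis about the carrier]
ring teeth: 28 + 2·27 = 82
28(ω_sun−ω_arm) = −82(ω_ring−ω_arm),  ω_sun = 0, ω_ring = 1
28(0−ω_arm) = −82(1−ω_arm)  ⇒  110·ω_arm = 82  ⇒  ω_arm = 41/55
exact speed ratio = 41/55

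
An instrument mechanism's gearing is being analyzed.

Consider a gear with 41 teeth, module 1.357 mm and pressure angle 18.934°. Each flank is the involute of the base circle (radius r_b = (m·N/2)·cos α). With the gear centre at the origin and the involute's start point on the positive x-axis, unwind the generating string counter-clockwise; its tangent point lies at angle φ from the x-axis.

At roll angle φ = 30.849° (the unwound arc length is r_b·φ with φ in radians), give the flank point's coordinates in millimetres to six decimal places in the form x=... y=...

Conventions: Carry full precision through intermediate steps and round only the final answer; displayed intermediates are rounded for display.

x=29.855347 y=1.329742

class = single-mesh tooth geometry [base-circle involute, m = 1.357, 41T]
pitch radius r_p = m·N/2 = 1.357·41/2 = 27.818500
base radius r_b = r_p·cos α = 27.818500·cos 18.934° = 26.313324
roll angle φ = 30.849° = 0.53841662 rad
x = r_b·(cos φ + φ·sin φ) = 29.855347
y = r_b·(sin φ − φ·cos φ) = 1.329742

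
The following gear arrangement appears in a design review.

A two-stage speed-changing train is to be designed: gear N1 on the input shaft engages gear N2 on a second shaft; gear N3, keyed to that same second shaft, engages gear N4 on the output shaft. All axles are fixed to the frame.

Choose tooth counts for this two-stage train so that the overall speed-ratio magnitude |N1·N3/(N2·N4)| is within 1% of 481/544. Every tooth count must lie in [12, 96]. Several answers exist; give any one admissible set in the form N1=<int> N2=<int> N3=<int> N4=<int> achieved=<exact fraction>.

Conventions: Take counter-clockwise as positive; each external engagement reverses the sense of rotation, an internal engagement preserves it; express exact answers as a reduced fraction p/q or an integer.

N1=13 N2=16 N3=37 N4=34 achieved=481/544

class = fixed-axis compound train [2-stage, 481/544 wanted]
target = 481/544 in lowest terms: an exact hit needs N1·N3 = k·481 and N2·N4 = k·544 for one integer k, every count in [12, 96]; additionally prefer no 1:1 stage (N1 ≠ N2, N3 ≠ N4)
k = 1: N1·N3 = 481 = 13·37, N2·N4 = 544 = 16·34
achieved = 13·37/(16·34) = 481/544; |achieved − target| = 0 ≤ 481/54400 ✓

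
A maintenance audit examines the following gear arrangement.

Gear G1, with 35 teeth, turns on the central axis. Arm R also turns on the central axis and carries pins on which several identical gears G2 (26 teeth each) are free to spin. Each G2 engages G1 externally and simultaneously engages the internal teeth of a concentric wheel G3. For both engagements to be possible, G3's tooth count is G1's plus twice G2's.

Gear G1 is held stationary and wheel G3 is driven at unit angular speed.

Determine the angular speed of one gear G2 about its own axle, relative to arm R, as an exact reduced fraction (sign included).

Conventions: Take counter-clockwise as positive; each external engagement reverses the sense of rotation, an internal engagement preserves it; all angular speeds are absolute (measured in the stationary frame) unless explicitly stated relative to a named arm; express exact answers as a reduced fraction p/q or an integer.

recognized (axles ride arm R): planetary set, 35/26/87 teeth
ring teeth: 35 + 2·26 = 87
35(ω_sun−ω_arm) = −87(ω_ring−ω_arm),  ω_sun = 0, ω_ring = 1
35(0−ω_arm) = −87(1−ω_arm)  ⇒  122·ω_arm = 87  ⇒  ω_arm = 87/122
sun–planet mesh: 35·(0−87/122) = −26·(ω_p−ω_arm)  ⇒  ω_p−ω_arm = 3045/3172
exact speed ratio = 3045/3172

3045/3172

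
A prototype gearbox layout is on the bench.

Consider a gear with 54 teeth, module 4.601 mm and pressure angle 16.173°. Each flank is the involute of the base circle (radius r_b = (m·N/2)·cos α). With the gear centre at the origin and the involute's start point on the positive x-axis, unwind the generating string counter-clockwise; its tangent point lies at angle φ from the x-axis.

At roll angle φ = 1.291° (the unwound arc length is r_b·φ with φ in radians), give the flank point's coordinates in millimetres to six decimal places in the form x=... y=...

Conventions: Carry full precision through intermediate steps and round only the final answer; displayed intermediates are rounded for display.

single-mesh involute tooth geometry (54T wheel at module 4.601)
pitch radius r_p = m·N/2 = 4.601·54/2 = 124.227000
base radius r_b = r_p·cos α = 124.227000·cos 16.173° = 119.310723
roll angle φ = 1.291° = 0.02253220 rad
x = r_b·(cos φ + φ·sin φ) = 119.341006
y = r_b·(sin φ − φ·cos φ) = 0.000455

x=119.341006 y=0.000455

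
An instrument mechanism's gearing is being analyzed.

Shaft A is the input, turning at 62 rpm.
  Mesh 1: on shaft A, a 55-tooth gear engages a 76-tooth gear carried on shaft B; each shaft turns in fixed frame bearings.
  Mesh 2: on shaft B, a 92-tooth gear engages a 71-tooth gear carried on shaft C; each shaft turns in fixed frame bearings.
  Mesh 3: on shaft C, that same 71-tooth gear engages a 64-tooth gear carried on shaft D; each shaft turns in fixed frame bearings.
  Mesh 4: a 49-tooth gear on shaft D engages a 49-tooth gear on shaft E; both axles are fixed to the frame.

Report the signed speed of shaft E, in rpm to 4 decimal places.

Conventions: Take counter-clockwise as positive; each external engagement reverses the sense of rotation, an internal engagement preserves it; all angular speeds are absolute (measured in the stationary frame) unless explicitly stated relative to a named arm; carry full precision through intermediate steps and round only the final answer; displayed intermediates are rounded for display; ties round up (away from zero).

recognized (5 fixed axles, 4 meshes): fixed-axis compound train
mesh 1 [55T→76T]: ω = 62.0000×55/76 = 44.8684 rpm, sense flips to −
mesh 2 [92T→71T]: ω = 44.8684×92/71 = 58.1394 rpm, sense flips to +
mesh 3 [71T→64T]: ω = 58.1394×71/64 = 64.4984 rpm, sense flips to −
mesh 4 [49T→49T]: ω = 64.4984×49/49 = 64.4984 rpm, sense flips to +
signed output speed = +64.4984 rpm

+64.4984 rpm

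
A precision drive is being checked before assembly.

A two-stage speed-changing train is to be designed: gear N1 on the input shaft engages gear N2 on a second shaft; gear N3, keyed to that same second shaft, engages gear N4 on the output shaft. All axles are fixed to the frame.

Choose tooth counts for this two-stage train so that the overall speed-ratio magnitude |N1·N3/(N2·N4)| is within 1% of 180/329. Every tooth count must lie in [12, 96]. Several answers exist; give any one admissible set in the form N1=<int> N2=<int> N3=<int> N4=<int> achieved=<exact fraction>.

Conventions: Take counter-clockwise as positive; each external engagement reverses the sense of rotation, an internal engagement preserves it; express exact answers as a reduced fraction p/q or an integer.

class = fixed-axis compound train [2-stage, 180/329 wanted]
target = 180/329 in lowest terms: an exact hit needs N1·N3 = k·180 and N2·N4 = k·329 for one integer k, every count in [12, 96]; additionally prefer no 1:1 stage (N1 ≠ N2, N3 ≠ N4)
k = 1: no 1:1-free in-range split of k·180 and k·329 into factor pairs; take k = 2
k = 2: N1·N3 = 360 = 12·30, N2·N4 = 658 = 14·47
achieved = 12·30/(14·47) = 180/329; |achieved − target| = 0 ≤ 9/1645 ✓

N1=12 N2=14 N3=30 N4=47 achieved=180/329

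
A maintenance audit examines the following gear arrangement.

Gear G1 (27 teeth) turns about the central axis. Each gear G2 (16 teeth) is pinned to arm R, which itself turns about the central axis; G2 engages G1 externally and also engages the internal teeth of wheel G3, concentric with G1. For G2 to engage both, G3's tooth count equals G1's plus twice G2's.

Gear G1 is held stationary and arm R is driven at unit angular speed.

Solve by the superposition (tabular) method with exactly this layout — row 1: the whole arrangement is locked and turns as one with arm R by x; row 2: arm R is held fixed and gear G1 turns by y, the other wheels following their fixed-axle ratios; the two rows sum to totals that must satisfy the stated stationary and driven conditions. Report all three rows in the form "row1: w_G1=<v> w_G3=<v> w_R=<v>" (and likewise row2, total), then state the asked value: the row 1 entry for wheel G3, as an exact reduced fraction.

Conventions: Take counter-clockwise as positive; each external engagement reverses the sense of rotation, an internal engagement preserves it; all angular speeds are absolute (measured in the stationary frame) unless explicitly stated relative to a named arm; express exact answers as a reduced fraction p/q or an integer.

row1: w_G1=1 w_G3=1 w_R=1
row2: w_G1=-1 w_G3=27/59 w_R=0
total: w_G1=0 w_G3=86/59 w_R=1
asked value: 1

recognized (axles ride arm R): planetary set, 27/16/59 teeth
row 1: whole set turns with the arm by x
row 2 — arm fixed, fixed-axis ratios: sun y, ring −(27/59)·y, arm 0
boundary: total ω_sun = x + y = 0 and total ω_arm = x = 1  ⇒  y = -1, x = 1
row 2 ring = −(27/59)·(-1) = 27/59
totals (row 1 + row 2): sun 1 + (-1) = 0, ring 1 + 27/59 = 86/59, arm 1 + 0 = 1
asked cell (row1, ring) = 1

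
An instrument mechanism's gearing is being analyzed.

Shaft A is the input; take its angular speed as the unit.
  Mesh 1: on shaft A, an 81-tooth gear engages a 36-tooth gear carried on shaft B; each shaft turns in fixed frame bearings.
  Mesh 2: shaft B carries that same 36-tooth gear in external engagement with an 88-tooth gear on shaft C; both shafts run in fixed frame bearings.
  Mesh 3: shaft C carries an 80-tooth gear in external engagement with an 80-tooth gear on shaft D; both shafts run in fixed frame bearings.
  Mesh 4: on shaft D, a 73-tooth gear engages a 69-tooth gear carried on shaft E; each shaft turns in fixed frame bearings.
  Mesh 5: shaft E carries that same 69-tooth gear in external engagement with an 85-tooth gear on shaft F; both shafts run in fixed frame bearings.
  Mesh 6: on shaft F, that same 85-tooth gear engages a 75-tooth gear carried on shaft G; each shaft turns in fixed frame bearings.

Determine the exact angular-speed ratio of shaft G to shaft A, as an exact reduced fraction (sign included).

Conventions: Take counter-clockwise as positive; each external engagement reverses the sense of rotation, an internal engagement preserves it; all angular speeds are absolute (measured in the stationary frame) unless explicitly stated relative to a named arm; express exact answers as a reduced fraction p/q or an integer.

1971/2200

class = fixed-axis compound train [6 meshes; 6 ratios multiply, 6 sense flips]
mesh 1 [81T→36T]: running ratio 9/4, sense −
mesh 2 [36T→88T]: running ratio 81/88, sense +
mesh 3 [80T→80T]: running ratio 81/88, sense −
mesh 4 [73T→69T]: running ratio 1971/2024, sense +
mesh 5 [69T→85T]: running ratio 5913/7480, sense −
mesh 6 [85T→75T]: running ratio 1971/2200, sense +
ω_out/ω_in = 1971/2200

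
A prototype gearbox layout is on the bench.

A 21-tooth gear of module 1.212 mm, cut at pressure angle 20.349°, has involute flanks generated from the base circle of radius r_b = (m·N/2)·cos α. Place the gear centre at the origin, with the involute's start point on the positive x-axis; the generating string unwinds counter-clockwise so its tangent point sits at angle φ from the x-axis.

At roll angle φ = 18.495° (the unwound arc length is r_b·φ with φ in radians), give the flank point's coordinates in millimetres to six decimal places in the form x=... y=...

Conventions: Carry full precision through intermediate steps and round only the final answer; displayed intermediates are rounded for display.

class = single-mesh tooth geometry [base-circle involute, m = 1.212, 21T]
pitch radius r_p = m·N/2 = 1.212·21/2 = 12.726000
base radius r_b = r_p·cos α = 12.726000·cos 20.349° = 11.931794
roll angle φ = 18.495° = 0.32279865 rad
x = r_b·(cos φ + φ·sin φ) = 12.537335
y = r_b·(sin φ − φ·cos φ) = 0.132388

x=12.537335 y=0.132388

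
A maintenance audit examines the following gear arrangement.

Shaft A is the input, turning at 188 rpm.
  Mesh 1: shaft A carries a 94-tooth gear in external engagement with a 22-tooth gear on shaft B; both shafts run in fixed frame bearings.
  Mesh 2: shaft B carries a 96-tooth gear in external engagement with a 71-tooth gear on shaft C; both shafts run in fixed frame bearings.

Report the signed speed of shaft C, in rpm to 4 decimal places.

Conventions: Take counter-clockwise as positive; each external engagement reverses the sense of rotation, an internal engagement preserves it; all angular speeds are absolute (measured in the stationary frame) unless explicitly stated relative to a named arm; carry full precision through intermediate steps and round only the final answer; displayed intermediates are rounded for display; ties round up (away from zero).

+1086.1152 rpm

topology: fixed-axis compound train — 2 meshes, A→C
mesh 1 [94T→22T]: ω = 188.0000×94/22 = 803.2727 rpm, sense flips to −
mesh 2 [96T→71T]: ω = 803.2727×96/71 = 1086.1152 rpm, sense flips to +
signed output speed = +1086.1152 rpm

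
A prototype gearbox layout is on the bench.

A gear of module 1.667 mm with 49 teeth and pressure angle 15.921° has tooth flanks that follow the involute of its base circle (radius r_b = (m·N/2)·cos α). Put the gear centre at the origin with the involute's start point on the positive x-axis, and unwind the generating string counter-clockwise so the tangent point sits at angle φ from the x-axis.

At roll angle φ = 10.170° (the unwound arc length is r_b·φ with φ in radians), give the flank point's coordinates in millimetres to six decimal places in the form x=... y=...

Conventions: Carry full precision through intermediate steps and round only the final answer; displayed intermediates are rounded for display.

x=39.888691 y=0.072983

topology: single-mesh involute geometry — m = 1.667, N = 49
pitch radius r_p = m·N/2 = 1.667·49/2 = 40.841500
base radius r_b = r_p·cos α = 40.841500·cos 15.921° = 39.274854
roll angle φ = 10.170° = 0.17749998 rad
x = r_b·(cos φ + φ·sin φ) = 39.888691
y = r_b·(sin φ − φ·cos φ) = 0.072983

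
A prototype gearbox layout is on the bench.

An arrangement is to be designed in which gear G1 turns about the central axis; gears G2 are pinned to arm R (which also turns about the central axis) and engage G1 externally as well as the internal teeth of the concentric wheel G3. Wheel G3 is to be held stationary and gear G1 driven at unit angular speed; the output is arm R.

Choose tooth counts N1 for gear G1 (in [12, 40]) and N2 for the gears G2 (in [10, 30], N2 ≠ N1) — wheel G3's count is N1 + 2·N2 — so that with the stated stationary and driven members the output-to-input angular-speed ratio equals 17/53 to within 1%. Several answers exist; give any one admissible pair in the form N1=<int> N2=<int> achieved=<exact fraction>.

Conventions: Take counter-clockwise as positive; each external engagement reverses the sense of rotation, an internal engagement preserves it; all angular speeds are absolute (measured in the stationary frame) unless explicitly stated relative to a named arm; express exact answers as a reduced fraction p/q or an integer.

N1=34 N2=19 achieved=17/53

design class (target 17/53): planetary set
Willis with ω_ring = 0: ω_arm/ω_sun = N1/(N1+N3); set equal to 17/53  ⇒  N3/N1 = 1/(17/53) − 1 = 36/17
N3 = N1 + 2·N2  ⇒  N2/N1 = (N3/N1 − 1)/2 = (36/17 − 1)/2 = 19/34
smallest multiple with N1 ≥ 12 and N2 ≥ 10: k = 1  ⇒  N1 = 1·34 = 34, N2 = 1·19 = 19 (N1 ≤ 40, N2 ≤ 30, N2 ≠ N1 ✓), N3 = 34 + 2·19 = 72
check: N1/(N1+N3) with N1 = 34, N3 = 72 gives 17/53; |achieved − target| = 0 ≤ 17/5300 ✓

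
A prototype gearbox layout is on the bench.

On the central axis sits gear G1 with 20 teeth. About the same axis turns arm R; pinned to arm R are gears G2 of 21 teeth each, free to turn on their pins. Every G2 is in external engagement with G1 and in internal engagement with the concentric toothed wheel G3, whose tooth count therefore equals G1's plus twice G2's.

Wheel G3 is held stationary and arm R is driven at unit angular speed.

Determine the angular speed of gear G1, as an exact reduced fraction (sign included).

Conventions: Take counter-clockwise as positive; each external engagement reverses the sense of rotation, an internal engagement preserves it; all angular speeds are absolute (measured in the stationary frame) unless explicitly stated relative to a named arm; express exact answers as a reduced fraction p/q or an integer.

41/10

class = planetary set [G3 = 20+2·21 = 62; Willis about the carrier]
ring teeth: 20 + 2·21 = 62
20(ω_sun−ω_arm) = −62(ω_ring−ω_arm),  ω_ring = 0, ω_arm = 1
ω_sun = 1 − (62/20)(0−1) = 41/10
exact speed ratio = 41/10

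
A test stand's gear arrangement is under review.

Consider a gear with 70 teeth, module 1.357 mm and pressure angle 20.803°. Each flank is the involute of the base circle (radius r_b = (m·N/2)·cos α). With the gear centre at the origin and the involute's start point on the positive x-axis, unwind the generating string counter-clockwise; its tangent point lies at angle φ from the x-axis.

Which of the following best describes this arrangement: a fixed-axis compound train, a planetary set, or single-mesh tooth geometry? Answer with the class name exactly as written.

single-mesh tooth geometry

single-mesh involute tooth geometry (70T wheel at module 1.357)
classification: single-mesh tooth geometry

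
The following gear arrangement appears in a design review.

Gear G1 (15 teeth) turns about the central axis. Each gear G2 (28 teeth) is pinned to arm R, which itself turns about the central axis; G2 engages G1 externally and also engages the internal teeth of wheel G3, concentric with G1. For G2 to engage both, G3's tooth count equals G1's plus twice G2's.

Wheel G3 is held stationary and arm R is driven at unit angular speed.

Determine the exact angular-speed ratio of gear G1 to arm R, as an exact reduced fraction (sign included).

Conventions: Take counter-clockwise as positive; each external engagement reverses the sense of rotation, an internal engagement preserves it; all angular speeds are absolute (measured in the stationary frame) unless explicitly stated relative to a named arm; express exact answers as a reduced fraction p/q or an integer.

86/15

recognized (axles ride arm R): planetary set, 15/28/71 teeth
ring teeth: 15 + 2·28 = 71
15(ω_sun−ω_arm) = −71(ω_ring−ω_arm),  ω_ring = 0, ω_arm = 1
ω_sun = 1 − (71/15)(0−1) = 86/15
ω_out/ω_in = 86/15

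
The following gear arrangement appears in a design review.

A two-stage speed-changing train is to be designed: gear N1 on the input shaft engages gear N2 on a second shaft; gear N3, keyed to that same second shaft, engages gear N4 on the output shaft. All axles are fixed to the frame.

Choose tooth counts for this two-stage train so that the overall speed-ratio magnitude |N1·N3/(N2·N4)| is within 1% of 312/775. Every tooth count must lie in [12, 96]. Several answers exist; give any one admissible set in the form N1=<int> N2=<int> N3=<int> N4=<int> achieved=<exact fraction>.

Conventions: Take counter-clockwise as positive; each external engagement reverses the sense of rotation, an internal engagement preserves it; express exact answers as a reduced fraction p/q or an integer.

N1=12 N2=25 N3=26 N4=31 achieved=312/775

design class (target 312/775): fixed-axis compound train
target = 312/775 in lowest terms: an exact hit needs N1·N3 = k·312 and N2·N4 = k·775 for one integer k, every count in [12, 96]; additionally prefer no 1:1 stage (N1 ≠ N2, N3 ≠ N4)
k = 1: N1·N3 = 312 = 12·26, N2·N4 = 775 = 25·31
achieved = 12·26/(25·31) = 312/775; |achieved − target| = 0 ≤ 78/19375 ✓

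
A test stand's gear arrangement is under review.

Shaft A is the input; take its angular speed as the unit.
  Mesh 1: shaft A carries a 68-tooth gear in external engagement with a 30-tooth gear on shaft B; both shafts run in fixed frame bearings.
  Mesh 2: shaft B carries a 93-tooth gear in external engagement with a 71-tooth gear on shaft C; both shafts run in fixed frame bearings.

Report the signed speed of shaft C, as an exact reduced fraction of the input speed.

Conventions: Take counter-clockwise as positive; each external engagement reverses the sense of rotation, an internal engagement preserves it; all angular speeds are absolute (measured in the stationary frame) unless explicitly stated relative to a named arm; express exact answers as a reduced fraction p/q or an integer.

1054/355

2-mesh fixed-axis compound train (all bearings frame-fixed)
mesh 1 [68T→30T]: |ω|/ω_in = 1×68/30 = 34/15, sense flips to −
mesh 2 [93T→71T]: |ω|/ω_in = (34/15)×93/71 = 1054/355, sense flips to +
signed output speed (× input speed) = 1054/355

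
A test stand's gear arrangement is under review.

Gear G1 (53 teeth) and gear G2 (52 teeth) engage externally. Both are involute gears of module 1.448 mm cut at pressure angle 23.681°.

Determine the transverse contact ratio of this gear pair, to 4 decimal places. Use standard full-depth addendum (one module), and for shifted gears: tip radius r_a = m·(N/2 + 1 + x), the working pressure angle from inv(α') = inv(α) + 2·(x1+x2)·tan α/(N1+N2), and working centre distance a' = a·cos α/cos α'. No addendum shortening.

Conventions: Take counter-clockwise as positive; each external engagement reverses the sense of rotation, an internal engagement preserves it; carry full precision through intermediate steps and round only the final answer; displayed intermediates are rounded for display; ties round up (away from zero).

topology: single-mesh involute geometry — m = 1.448, 53T/52T pair
base radii: r_b1 = 35.140918, r_b2 = 34.477882
tip radii: r_a1 = 39.820000, r_a2 = 39.096000
no profile shift: α' = α, a' = a
action lengths: √(r_a1²−r_b1²) = 18.728275, √(r_a2²−r_b2²) = 18.432930
base pitch p_b = π·m·cos α = 4.165979
CR = (18.728275 + 18.432930 − 76.020000·sin 23.68100°)/4.165979 = 1.591035
contact ratio ≈ 1.5910

1.5910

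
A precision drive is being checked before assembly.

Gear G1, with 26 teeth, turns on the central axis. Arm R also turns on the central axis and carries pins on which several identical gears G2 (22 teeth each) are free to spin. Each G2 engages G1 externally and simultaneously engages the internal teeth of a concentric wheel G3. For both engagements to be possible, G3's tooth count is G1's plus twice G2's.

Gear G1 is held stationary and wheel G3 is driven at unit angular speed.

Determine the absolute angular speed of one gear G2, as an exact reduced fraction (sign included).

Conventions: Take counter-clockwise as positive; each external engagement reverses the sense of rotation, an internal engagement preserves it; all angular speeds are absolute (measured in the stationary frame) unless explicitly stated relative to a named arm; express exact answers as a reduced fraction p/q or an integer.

35/22

recognized (axles ride arm R): planetary set, 26/22/70 teeth
ring teeth: 26 + 2·22 = 70
26(ω_sun−ω_arm) = −70(ω_ring−ω_arm),  ω_sun = 0, ω_ring = 1
26(0−ω_arm) = −70(1−ω_arm)  ⇒  96·ω_arm = 70  ⇒  ω_arm = 35/48
sun–planet mesh: 26·(0−35/48) = −22·(ω_p−ω_arm)  ⇒  ω_p−ω_arm = 455/528
ω_p = 35/48 + 455/528 = 35/22
exact speed ratio = 35/22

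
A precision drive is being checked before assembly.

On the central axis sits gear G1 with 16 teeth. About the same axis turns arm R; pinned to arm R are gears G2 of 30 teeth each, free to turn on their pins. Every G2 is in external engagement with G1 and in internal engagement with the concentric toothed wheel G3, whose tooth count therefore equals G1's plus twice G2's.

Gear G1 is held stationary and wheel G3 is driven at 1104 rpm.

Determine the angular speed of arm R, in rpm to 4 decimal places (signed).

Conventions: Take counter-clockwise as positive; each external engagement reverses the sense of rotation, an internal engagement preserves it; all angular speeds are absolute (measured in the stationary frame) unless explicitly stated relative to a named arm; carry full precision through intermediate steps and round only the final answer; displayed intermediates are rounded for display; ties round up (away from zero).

class = planetary set [G3 = 16+2·30 = 76; Willis about the carrier]
normalise by the input: solve with ω_ring = 1, then scale by 1104 rpm
ring teeth: 16 + 2·30 = 76
16(ω_sun−ω_arm) = −76(ω_ring−ω_arm),  ω_sun = 0, ω_ring = 1
16(0−ω_arm) = −76(1−ω_arm)  ⇒  92·ω_arm = 76  ⇒  ω_arm = 19/23
scale: ω_arm = 19/23 × 1104 rpm = +912.0000 rpm

+912.0000 rpm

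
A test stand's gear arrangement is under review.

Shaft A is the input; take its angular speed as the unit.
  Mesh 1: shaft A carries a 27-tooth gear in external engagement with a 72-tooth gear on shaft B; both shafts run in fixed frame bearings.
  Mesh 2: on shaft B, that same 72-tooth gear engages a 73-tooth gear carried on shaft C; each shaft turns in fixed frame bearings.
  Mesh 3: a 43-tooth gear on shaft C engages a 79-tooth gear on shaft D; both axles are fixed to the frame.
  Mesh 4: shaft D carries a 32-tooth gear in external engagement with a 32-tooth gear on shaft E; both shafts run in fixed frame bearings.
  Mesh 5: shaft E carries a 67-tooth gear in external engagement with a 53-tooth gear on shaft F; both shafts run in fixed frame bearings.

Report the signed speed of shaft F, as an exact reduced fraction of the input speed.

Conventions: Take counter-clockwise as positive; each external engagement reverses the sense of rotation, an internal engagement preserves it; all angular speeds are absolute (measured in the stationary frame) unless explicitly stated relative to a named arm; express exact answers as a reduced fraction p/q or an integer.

-77787/305651

5-mesh fixed-axis compound train (all bearings frame-fixed)
mesh 1 [27T→72T]: |ω|/ω_in = 1×27/72 = 3/8, sense flips to −
mesh 2 [72T→73T]: |ω|/ω_in = (3/8)×72/73 = 27/73, sense flips to +
mesh 3 [43T→79T]: |ω|/ω_in = (27/73)×43/79 = 1161/5767, sense flips to −
mesh 4 [32T→32T]: |ω|/ω_in = (1161/5767)×32/32 = 1161/5767, sense flips to +
mesh 5 [67T→53T]: |ω|/ω_in = (1161/5767)×67/53 = 77787/305651, sense flips to −
signed output speed (× input speed) = -77787/305651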